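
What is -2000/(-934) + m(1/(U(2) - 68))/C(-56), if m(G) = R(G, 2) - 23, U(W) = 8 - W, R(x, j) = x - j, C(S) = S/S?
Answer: -662317/28954 ≈ -22.875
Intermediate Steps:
C(S) = 1
m(G) = -25 + G (m(G) = (G - 1*2) - 23 = (G - 2) - 23 = (-2 + G) - 23 = -25 + G)
-2000/(-934) + m(1/(U(2) - 68))/C(-56) = -2000/(-934) + (-25 + 1/((8 - 1*2) - 68))/1 = -2000*(-1/934) + (-25 + 1/((8 - 2) - 68))*1 = 1000/467 + (-25 + 1/(6 - 68))*1 = 1000/467 + (-25 + 1/(-62))*1 = 1000/467 + (-25 - 1/62)*1 = 1000/467 - 1551/62*1 = 1000/467 - 1551/62 = -662317/28954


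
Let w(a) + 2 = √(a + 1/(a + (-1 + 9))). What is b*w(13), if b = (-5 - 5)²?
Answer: -200 + 100*√5754/21 ≈ 161.21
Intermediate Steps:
b = 100 (b = (-10)² = 100)
w(a) = -2 + √(a + 1/(8 + a)) (w(a) = -2 + √(a + 1/(a + (-1 + 9))) = -2 + √(a + 1/(a + 8)) = -2 + √(a + 1/(8 + a)))
b*w(13) = 100*(-2 + √((1 + 13*(8 + 13))/(8 + 13))) = 100*(-2 + √((1 + 13*21)/21)) = 100*(-2 + √((1 + 273)/21)) = 100*(-2 + √((1/21)*274)) = 100*(-2 + √(274/21)) = 100*(-2 + √5754/21) = -200 + 100*√5754/21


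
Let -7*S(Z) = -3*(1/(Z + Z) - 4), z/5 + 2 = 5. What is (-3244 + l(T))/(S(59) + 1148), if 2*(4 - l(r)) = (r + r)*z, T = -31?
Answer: -458430/189367 ≈ -2.4209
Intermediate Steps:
z = 15 (z = -10 + 5*5 = -10 + 25 = 15)
l(r) = 4 - 15*r (l(r) = 4 - (r + r)*15/2 = 4 - 2*r*15/2 = 4 - 15*r)
S(Z) = -12/7 + 3/(14*Z) (S(Z) = -(-3)*(1/(Z + Z) - 4)/7 = -(-3)*(1/(2*Z) - 4)/7 = -(-3)*(-4 + 1/(2*Z))/7 = -(12 - 3/(2*Z))/7 = -12/7 + 3/(14*Z))
(-3244 + l(T))/(S(59) + 1148) = (-3244 + (4 - 15*(-31)))/((3/14)*(1 - 8*59)/59 + 1148) = (-3244 + (4 + 465))/((3/14)*(1/59)*(1 - 472) + 1148) = (-3244 + 469)/((3/14)*(1/59)*(-471) + 1148) = -2775/(-1413/826 + 1148) = -2775/946835/826 = -2775*826/946835 = -458430/189367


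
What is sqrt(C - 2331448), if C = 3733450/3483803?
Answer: I*sqrt(28296499389221047082)/3483803 ≈ 1526.9*I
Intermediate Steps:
C = 3733450/3483803 (C = 3733450*(1/3483803) = 3733450/3483803 ≈ 1.0717)
sqrt(C - 2331448) = sqrt(3733450/3483803 - 2331448) = sqrt(-8122301803294/3483803) = I*sqrt(28296499389221047082)/3483803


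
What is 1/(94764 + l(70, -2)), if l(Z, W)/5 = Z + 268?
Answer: 1/96454 ≈ 1.0368e-5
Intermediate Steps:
l(Z, W) = 1340 + 5*Z (l(Z, W) = 5*(Z + 268) = 5*(268 + Z) = 1340 + 5*Z)
1/(94764 + l(70, -2)) = 1/(94764 + (1340 + 5*70)) = 1/(94764 + (1340 + 350)) = 1/(94764 + 1690) = 1/96454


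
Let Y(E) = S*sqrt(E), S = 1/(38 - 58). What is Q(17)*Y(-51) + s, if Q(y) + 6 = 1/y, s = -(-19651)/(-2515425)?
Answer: -19651/2515425 + 101*I*sqrt(51)/340 ≈ -0.0078122 + 2.1214*I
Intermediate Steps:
S = -1/20 (S = 1/(-20) = -1/20 ≈ -0.050000)
Y(E) = -sqrt(E)/20
s = -19651/2515425 (s = -(-19651)*(-1)/2515425 = -1*19651/2515425 = -19651/2515425 ≈ -0.0078122)
Q(y) = -6 + 1/y
Q(17)*Y(-51) + s = (-6 + 1/17)*(-I*sqrt(51)/20) - 19651/2515425 = -(-101)*I*sqrt(51)/340 - 19651/2515425 = 101*I*sqrt(51)/340 - 19651/2515425 = -19651/2515425 + 101*I*sqrt(51)/340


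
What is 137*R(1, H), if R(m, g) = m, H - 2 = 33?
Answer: 137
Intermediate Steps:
H = 35 (H = 2 + 33 = 35)
137*R(1, H) = 137*1 = 137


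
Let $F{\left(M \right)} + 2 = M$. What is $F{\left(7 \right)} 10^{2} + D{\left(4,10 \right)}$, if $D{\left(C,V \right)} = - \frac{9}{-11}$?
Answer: $\frac{5509}{11} \approx 500.82$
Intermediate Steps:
$F{\left(M \right)} = -2 + M$
$D{\left(C,V \right)} = \frac{9}{11}$ ($D{\left(C,V \right)} = \left(-9\right) \left(- \frac{1}{11}\right) = \frac{9}{11}$)
$F{\left(7 \right)} 10^{2} + D{\left(4,10 \right)} = \left(-2 + 7\right) 10^{2} + \frac{9}{11} = 5 \cdot 100 + \frac{9}{11} = 500 + \frac{9}{11} = \frac{5509}{11}$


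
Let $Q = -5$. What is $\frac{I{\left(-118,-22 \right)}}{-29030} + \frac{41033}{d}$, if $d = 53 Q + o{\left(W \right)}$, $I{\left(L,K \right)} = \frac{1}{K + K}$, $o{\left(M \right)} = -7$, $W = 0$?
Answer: $- \frac{6551533911}{43428880} \approx -150.86$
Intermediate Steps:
$I{\left(L,K \right)} = \frac{1}{2 K}$
$d = -272$ ($d = 53 \left(-5\right) - 7 = -265 - 7 = -272$)
$\frac{I{\left(-118,-22 \right)}}{-29030} + \frac{41033}{d} = \frac{\frac{1}{2} \frac{1}{-22}}{-29030} + \frac{41033}{-272} = \frac{1}{2} \left(- \frac{1}{22}\right) \left(- \frac{1}{29030}\right) + 41033 \left(- \frac{1}{272}\right) = \left(- \frac{1}{44}\right) \left(- \frac{1}{29030}\right) - \frac{41033}{272} = \frac{1}{1277320} - \frac{41033}{272} = - \frac{6551533911}{43428880}$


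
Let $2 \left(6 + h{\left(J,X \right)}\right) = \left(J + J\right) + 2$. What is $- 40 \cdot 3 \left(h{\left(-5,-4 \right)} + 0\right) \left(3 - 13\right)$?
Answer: $-12000$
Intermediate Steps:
$h{\left(J,X \right)} = -5 + J$ ($h{\left(J,X \right)} = -6 + \frac{\left(J + J\right) + 2}{2} = -6 + \frac{2 J + 2}{2} = -6 + \frac{2 + 2 J}{2} = -6 + \left(1 + J\right) = -5 + J$)
$- 40 \cdot 3 \left(h{\left(-5,-4 \right)} + 0\right) \left(3 - 13\right) = - 40 \cdot 3 \left(\left(-5 - 5\right) + 0\right) \left(3 - 13\right) = - 40 \cdot 3 \left(-10 + 0\right) \left(3 - 13\right) = - 40 \cdot 3 \left(-10\right) \left(-10\right) = \left(-40\right) \left(-30\right) \left(-10\right) = 1200 \left(-10\right) = -12000$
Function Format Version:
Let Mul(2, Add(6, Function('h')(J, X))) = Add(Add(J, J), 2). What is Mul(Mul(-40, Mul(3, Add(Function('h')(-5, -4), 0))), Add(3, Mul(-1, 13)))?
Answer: -12000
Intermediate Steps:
Function('h')(J, X) = Add(-5, J) (Function('h')(J, X) = Add(-6, Mul(Rational(1, 2), Add(Add(J, J), 2))) = Add(-6, Mul(Rational(1, 2), Add(Mul(2, J), 2))) = Add(-6, Mul(Rational(1, 2), Add(2, Mul(2, J)))) = Add(-6, Add(1, J)) = Add(-5, J))
Mul(Mul(-40, Mul(3, Add(Function('h')(-5, -4), 0))), Add(3, Mul(-1, 13))) = Mul(Mul(-40, Mul(3, Add(Add(-5, -5), 0))), Add(3, Mul(-1, 13))) = Mul(Mul(-40, Mul(3, Add(-10, 0))), Add(3, -13)) = Mul(Mul(-40, Mul(3, -10)), -10) = Mul(Mul(-40, -30), -10) = Mul(1200, -10) = -12000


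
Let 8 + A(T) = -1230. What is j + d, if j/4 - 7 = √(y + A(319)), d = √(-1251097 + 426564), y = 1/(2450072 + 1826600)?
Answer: 28 + I*√824533 + I*√353795705616505/133646 ≈ 28.0 + 1048.8*I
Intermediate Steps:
y = 1/4276672 ≈ 2.3383e-7
A(T) = -1238 (A(T) = -8 - 1230 = -1238)
d = I*√824533 (d = √(-824533) = I*√824533 ≈ 908.04*I)
j = 28 + I*√353795705616505/133646 (j = 28 + 4*√(1/4276672 - 1238) = 28 + 4*√(-5294519935/4276672) = 28 + 4*(I*√353795705616505/534584) = 28 + I*√353795705616505/133646 ≈ 28.0 + 140.74*I)
j + d = (28 + I*√353795705616505/133646) + I*√824533 = 28 + I*√824533 + I*√353795705616505/133646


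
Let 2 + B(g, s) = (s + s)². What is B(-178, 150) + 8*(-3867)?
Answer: 59062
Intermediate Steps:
B(g, s) = -2 + 4*s² (B(g, s) = -2 + (s + s)² = -2 + (2*s)² = -2 + 4*s²)
B(-178, 150) + 8*(-3867) = (-2 + 4*150²) + 8*(-3867) = (-2 + 4*22500) - 30936 = (-2 + 90000) - 30936 = 89998 - 30936 = 59062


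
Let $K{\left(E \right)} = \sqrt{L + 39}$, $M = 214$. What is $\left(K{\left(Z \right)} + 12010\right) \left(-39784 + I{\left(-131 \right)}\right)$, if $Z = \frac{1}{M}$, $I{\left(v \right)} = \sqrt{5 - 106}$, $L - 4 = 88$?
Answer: $- \left(12010 + \sqrt{131}\right) \left(39784 - i \sqrt{101}\right) \approx -4.7826 \cdot 10^{8} + 1.2081 \cdot 10^{5} i$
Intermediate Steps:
$L = 92$ ($L = 4 + 88 = 92$)
$I{\left(v \right)} = i \sqrt{101}$ ($I{\left(v \right)} = \sqrt{-101} = i \sqrt{101}$)
$Z = \frac{1}{214} \approx 0.0046729$
$K{\left(E \right)} = \sqrt{131}$ ($K{\left(E \right)} = \sqrt{92 + 39} = \sqrt{131}$)
$\left(K{\left(Z \right)} + 12010\right) \left(-39784 + I{\left(-131 \right)}\right) = \left(\sqrt{131} + 12010\right) \left(-39784 + i \sqrt{101}\right) = \left(12010 + \sqrt{131}\right) \left(-39784 + i \sqrt{101}\right) = \left(-39784 + i \sqrt{101}\right) \left(12010 + \sqrt{131}\right)$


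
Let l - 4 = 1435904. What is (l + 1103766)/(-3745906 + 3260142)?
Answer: -1269837/242882 ≈ -5.2282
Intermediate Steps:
l = 1435908 (l = 4 + 1435904 = 1435908)
(l + 1103766)/(-3745906 + 3260142) = (1435908 + 1103766)/(-3745906 + 3260142) = 2539674/(-485764) = 2539674*(-1/485764) = -1269837/242882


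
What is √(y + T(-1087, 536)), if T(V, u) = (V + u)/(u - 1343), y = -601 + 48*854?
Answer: 2*√6576260754/807 ≈ 200.98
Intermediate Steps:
y = 40391 (y = -601 + 40992 = 40391)
T(V, u) = (V + u)/(-1343 + u)
√(y + T(-1087, 536)) = √(40391 + (-1087 + 536)/(-1343 + 536)) = √(40391 - 551/(-807)) = √(40391 - 1/807*(-551)) = √(40391 + 551/807) = √(32596088/807) = 2*√6576260754/807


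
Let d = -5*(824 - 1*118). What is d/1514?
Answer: -1765/757 ≈ -2.3316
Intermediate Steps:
d = -3530 (d = -5*(824 - 118) = -5*706 = -3530)
d/1514 = -3530/1514 = -3530*1/1514 = -1765/757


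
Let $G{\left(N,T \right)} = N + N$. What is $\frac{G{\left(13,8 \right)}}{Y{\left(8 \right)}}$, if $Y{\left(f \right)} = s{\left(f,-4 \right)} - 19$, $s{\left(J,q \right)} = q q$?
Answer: $- \frac{26}{3} \approx -8.6667$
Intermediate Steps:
$s{\left(J,q \right)} = q^{2}$
$G{\left(N,T \right)} = 2 N$
$Y{\left(f \right)} = -3$ ($Y{\left(f \right)} = \left(-4\right)^{2} - 19 = 16 - 19 = -3$)
$\frac{G{\left(13,8 \right)}}{Y{\left(8 \right)}} = \frac{2 \cdot 13}{-3} = 26 \left(- \frac{1}{3}\right) = - \frac{26}{3}$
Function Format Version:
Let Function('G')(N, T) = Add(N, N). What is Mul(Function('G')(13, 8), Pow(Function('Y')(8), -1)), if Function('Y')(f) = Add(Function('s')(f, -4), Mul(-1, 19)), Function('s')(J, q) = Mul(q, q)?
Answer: Rational(-26, 3) ≈ -8.6667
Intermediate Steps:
Function('s')(J, q) = Pow(q, 2)
Function('G')(N, T) = Mul(2, N)
Function('Y')(f) = -3 (Function('Y')(f) = Add(Pow(-4, 2), Mul(-1, 19)) = Add(16, -19) = -3)
Mul(Function('G')(13, 8), Pow(Function('Y')(8), -1)) = Mul(Mul(2, 13), Pow(-3, -1)) = Mul(26, Rational(-1, 3)) = Rational(-26, 3)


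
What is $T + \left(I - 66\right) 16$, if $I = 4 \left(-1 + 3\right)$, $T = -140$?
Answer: $-1068$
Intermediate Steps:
$I = 8$ ($I = 4 \cdot 2 = 8$)
$T + \left(I - 66\right) 16 = -140 + \left(8 - 66\right) 16 = -140 - 928 = -1068$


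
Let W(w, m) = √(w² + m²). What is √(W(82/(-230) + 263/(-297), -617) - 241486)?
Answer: √(-31300986682350 + 3795*√444099891739309)/11385 ≈ 490.78*I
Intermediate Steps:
W(w, m) = √(m² + w²)
√(W(82/(-230) + 263/(-297), -617) - 241486) = √(√((-617)² + (82/(-230) + 263/(-297))²) - 241486) = √(√(380689 + (82*(-1/230) + 263*(-1/297))²) - 241486) = √(√(380689 + (-41/115 - 263/297)²) - 241486) = √(√(380689 + (-42422/34155)²) - 241486) = √(√(380689 + 1799626084/1166564025) - 241486) = √(√(444099891739309/1166564025) - 241486) = √(√444099891739309/34155 - 241486) = √(-241486 + √444099891739309/34155)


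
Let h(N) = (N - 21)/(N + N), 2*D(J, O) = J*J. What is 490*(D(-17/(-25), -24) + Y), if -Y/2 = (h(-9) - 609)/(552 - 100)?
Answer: 60599329/42375 ≈ 1430.1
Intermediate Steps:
D(J, O) = J²/2 (D(J, O) = (J*J)/2 = J²/2)
h(N) = (-21 + N)/(2*N) (h(N) = (-21 + N)/((2*N)) = (-21 + N)*(1/(2*N)) = (-21 + N)/(2*N))
Y = 911/339 (Y = -2*((½)*(-21 - 9)/(-9) - 609)/(552 - 100) = -2*((½)*(-⅑)*(-30) - 609)/452 = -2*(5/3 - 609)/452 = -(-3644)/(3*452) = -2*(-911/678) = 911/339 ≈ 2.6873)
490*(D(-17/(-25), -24) + Y) = 490*((-17/(-25))²/2 + 911/339) = 490*((-17*(-1/25))²/2 + 911/339) = 490*((17/25)²/2 + 911/339) = 490*((½)*(289/625) + 911/339) = 490*(289/1250 + 911/339) = 490*(1236721/423750) = 60599329/42375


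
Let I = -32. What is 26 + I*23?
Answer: -710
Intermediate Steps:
26 + I*23 = 26 - 32*23 = 26 - 736 = -710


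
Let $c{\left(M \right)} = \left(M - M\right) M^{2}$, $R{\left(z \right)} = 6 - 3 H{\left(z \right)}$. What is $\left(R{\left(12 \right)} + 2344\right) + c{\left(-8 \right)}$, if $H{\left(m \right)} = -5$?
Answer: $2365$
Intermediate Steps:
$R{\left(z \right)} = 21$ ($R{\left(z \right)} = 6 - -15 = 6 + 15 = 21$)
$c{\left(M \right)} = 0$ ($c{\left(M \right)} = 0 M^{2} = 0$)
$\left(R{\left(12 \right)} + 2344\right) + c{\left(-8 \right)} = \left(21 + 2344\right) + 0 = 2365 + 0 = 2365$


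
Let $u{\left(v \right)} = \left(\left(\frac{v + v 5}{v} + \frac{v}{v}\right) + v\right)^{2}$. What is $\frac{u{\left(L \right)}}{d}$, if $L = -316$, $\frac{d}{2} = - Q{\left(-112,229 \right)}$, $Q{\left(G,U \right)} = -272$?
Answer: $\frac{95481}{544} \approx 175.52$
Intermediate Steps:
$d = 544$ ($d = 2 \left(\left(-1\right) \left(-272\right)\right) = 2 \cdot 272 = 544$)
$u{\left(v \right)} = \left(7 + v\right)^{2}$ ($u{\left(v \right)} = \left(\left(\frac{v + 5 v}{v} + 1\right) + v\right)^{2} = \left(\left(\frac{6 v}{v} + 1\right) + v\right)^{2} = \left(\left(6 + 1\right) + v\right)^{2} = \left(7 + v\right)^{2}$)
$\frac{u{\left(L \right)}}{d} = \frac{\left(7 - 316\right)^{2}}{544} = \left(-309\right)^{2} \cdot \frac{1}{544} = 95481 \cdot \frac{1}{544} = \frac{95481}{544}$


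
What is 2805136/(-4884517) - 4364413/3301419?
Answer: -252718832905/133271382063 ≈ -1.8963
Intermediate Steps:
2805136/(-4884517) - 4364413/3301419 = 2805136*(-1/4884517) - 4364413*1/3301419 = -2805136/4884517 - 4364413/3301419 = -252718832905/133271382063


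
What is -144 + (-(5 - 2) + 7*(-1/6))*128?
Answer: -2032/3 ≈ -677.33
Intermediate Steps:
-144 + (-(5 - 2) + 7*(-1/6))*128 = -144 + (-1*3 + 7*(-1*⅙))*128 = -144 + (-3 + 7*(-⅙))*128 = -144 + (-3 - 7/6)*128 = -144 - 25/6*128 = -144 - 1600/3 = -2032/3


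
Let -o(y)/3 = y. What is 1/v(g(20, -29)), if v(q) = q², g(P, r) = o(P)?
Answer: 1/3600 ≈ 0.00027778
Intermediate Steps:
o(y) = -3*y
g(P, r) = -3*P
1/v(g(20, -29)) = 1/((-3*20)²) = 1/((-60)²) = 1/3600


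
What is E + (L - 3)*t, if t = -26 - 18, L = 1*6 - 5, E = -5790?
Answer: -5702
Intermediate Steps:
L = 1 (L = 6 - 5 = 1)
t = -44
E + (L - 3)*t = -5790 + (1 - 3)*(-44) = -5790 - 2*(-44) = -5790 + 88 = -5702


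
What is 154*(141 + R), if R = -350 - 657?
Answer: -133364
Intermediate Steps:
R = -1007
154*(141 + R) = 154*(141 - 1007) = 154*(-866) = -133364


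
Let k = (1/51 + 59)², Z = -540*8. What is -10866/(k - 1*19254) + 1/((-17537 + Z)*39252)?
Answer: 12123622329688835/17595972753035028 ≈ 0.68900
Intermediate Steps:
Z = -4320
k = 9060100/2601 (k = (1/51 + 59)² = (3010/51)² = 9060100/2601 ≈ 3483.3)
-10866/(k - 1*19254) + 1/((-17537 + Z)*39252) = -10866/(9060100/2601 - 1*19254) + 1/(-17537 - 4320*39252) = -10866/(9060100/2601 - 19254) + (1/39252)/(-21857) = -10866/(-41019554/2601) - 1/21857*1/39252 = -10866*(-2601/41019554) - 1/857930964 = 14131233/20509777 - 1/857930964 = 12123622329688835/17595972753035028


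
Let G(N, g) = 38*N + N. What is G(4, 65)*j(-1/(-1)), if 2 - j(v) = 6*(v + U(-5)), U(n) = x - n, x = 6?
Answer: -10920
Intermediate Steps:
G(N, g) = 39*N
U(n) = 6 - n
j(v) = -64 - 6*v (j(v) = 2 - 6*(v + (6 - 1*(-5))) = 2 - 6*(v + (6 + 5)) = 2 - 6*(v + 11) = 2 - 6*(11 + v) = 2 - (66 + 6*v) = 2 + (-66 - 6*v) = -64 - 6*v)
G(4, 65)*j(-1/(-1)) = (39*4)*(-64 - (-6)/(-1)) = 156*(-64 - (-6)*(-1)) = 156*(-64 - 6*1) = 156*(-64 - 6) = 156*(-70) = -10920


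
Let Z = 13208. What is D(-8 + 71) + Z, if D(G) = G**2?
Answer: 17177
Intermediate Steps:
D(-8 + 71) + Z = (-8 + 71)**2 + 13208 = 63**2 + 13208 = 3969 + 13208 = 17177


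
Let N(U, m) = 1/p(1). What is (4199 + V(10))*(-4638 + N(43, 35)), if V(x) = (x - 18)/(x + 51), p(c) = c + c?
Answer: -2375615025/122 ≈ -1.9472e+7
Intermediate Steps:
p(c) = 2*c
N(U, m) = ½ (N(U, m) = 1/(2*1) = 1/2 = ½)
V(x) = (-18 + x)/(51 + x)
(4199 + V(10))*(-4638 + N(43, 35)) = (4199 + (-18 + 10)/(51 + 10))*(-4638 + ½) = (4199 - 8/61)*(-9275/2) = (256131/61)*(-9275/2) = -2375615025/122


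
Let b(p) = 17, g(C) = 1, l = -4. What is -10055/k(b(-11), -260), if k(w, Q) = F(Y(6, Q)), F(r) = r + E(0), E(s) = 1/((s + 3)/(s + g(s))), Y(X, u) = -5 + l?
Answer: 30165/26 ≈ 1160.2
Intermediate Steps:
Y(X, u) = -9 (Y(X, u) = -5 - 4 = -9)
E(s) = (1 + s)/(3 + s) (E(s) = 1/((s + 3)/(s + 1)) = 1/((3 + s)/(1 + s)) = (1 + s)/(3 + s))
F(r) = 1/3 + r (F(r) = r + (1 + 0)/(3 + 0) = r + 1/3 = 1/3 + r)
k(w, Q) = -26/3 (k(w, Q) = 1/3 - 9 = -26/3)
-10055/k(b(-11), -260) = -10055/(-26/3) = -10055*(-3/26) = 30165/26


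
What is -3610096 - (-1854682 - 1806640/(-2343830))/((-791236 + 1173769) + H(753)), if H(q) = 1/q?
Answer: -121864767649847853337/33756701017525 ≈ -3.6101e+6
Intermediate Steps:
-3610096 - (-1854682 - 1806640/(-2343830))/((-791236 + 1173769) + H(753)) = -3610096 - (-1854682 - 1806640/(-2343830))/((-791236 + 1173769) + 1/753) = -3610096 - (-1854682 - 1806640*(-1/2343830))/(382533 + 1/753) = -3610096 - (-1854682 + 180664/234383)/288047350/753 = -3610096 - (-434705750542)*753/(234383*288047350) = -3610096 - 1*(-163666715079063/33756701017525) = -3610096 + 163666715079063/33756701017525 = -121864767649847853337/33756701017525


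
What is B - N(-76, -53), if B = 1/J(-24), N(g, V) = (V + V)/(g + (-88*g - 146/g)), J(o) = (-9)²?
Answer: 577597/20357649 ≈ 0.028372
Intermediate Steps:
J(o) = 81
N(g, V) = 2*V/(-146/g - 87*g) (N(g, V) = (2*V)/(g + (-146/g - 88*g)) = (2*V)/(-146/g - 87*g) = 2*V/(-146/g - 87*g))
B = 1/81 ≈ 0.012346
B - N(-76, -53) = 1/81 - (-2)*(-53)*(-76)/(146 + 87*(-76)²) = 1/81 - (-2)*(-53)*(-76)/(146 + 87*5776) = 1/81 - (-2)*(-53)*(-76)/(146 + 502512) = 1/81 - (-2)*(-53)*(-76)/502658 = 1/81 - 1*(-4028/251329) = 1/81 + 4028/251329 = 577597/20357649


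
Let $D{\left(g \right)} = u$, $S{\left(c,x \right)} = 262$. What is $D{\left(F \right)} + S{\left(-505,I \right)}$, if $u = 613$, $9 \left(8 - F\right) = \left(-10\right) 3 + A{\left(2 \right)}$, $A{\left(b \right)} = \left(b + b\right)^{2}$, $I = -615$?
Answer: $875$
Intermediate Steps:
$A{\left(b \right)} = 4 b^{2}$ ($A{\left(b \right)} = \left(2 b\right)^{2} = 4 b^{2}$)
$F = \frac{86}{9}$ ($F = 8 - \frac{\left(-10\right) 3 + 4 \cdot 2^{2}}{9} = 8 - \frac{-30 + 4 \cdot 4}{9} = 8 - \frac{-30 + 16}{9} = 8 - - \frac{14}{9} = 8 + \frac{14}{9} = \frac{86}{9} \approx 9.5556$)
$D{\left(g \right)} = 613$
$D{\left(F \right)} + S{\left(-505,I \right)} = 613 + 262 = 875$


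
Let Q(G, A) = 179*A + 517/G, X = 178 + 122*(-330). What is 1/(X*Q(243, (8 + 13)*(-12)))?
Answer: 243/439327859614 ≈ 5.5312e-10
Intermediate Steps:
X = -40082 (X = 178 - 40260 = -40082)
1/(X*Q(243, (8 + 13)*(-12))) = 1/((-40082)*(179*((8 + 13)*(-12)) + 517/243)) = -1/(40082*(179*(21*(-12)) + 517*(1/243))) = -1/(40082*(179*(-252) + 517/243)) = -1/(40082*(-45108 + 517/243)) = -1/(40082*(-10960727/243)) = -1/40082*(-243/10960727) = 243/439327859614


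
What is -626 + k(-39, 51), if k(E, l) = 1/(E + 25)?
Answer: -8765/14 ≈ -626.07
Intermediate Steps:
k(E, l) = 1/(25 + E)
-626 + k(-39, 51) = -626 + 1/(25 - 39) = -626 + 1/(-14) = -626 - 1/14 = -8765/14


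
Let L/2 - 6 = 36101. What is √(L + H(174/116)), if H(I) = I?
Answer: √288862/2 ≈ 268.73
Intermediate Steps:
L = 72214 (L = 12 + 2*36101 = 12 + 72202 = 72214)
√(L + H(174/116)) = √(72214 + 174/116) = √(72214 + 174*(1/116)) = √(72214 + 3/2) = √(144431/2) = √288862/2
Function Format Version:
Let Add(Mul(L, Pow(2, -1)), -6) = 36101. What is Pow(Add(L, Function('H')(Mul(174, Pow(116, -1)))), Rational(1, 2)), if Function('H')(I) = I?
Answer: Mul(Rational(1, 2), Pow(288862, Rational(1, 2))) ≈ 268.73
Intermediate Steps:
L = 72214 (L = Add(12, Mul(2, 36101)) = Add(12, 72202) = 72214)
Pow(Add(L, Function('H')(Mul(174, Pow(116, -1)))), Rational(1, 2)) = Pow(Add(72214, Mul(174, Pow(116, -1))), Rational(1, 2)) = Pow(Add(72214, Mul(174, Rational(1, 116))), Rational(1, 2)) = Pow(Add(72214, Rational(3, 2)), Rational(1, 2)) = Pow(Rational(144431, 2), Rational(1, 2)) = Mul(Rational(1, 2), Pow(288862, Rational(1, 2)))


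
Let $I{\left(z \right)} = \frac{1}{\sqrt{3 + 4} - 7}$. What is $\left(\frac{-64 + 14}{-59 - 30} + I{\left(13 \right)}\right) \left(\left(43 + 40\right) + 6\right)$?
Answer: $\frac{211}{6} - \frac{89 \sqrt{7}}{42} \approx 29.56$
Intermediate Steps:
$I{\left(z \right)} = \frac{1}{-7 + \sqrt{7}}$ ($I{\left(z \right)} = \frac{1}{\sqrt{7} - 7} = \frac{1}{-7 + \sqrt{7}}$)
$\left(\frac{-64 + 14}{-59 - 30} + I{\left(13 \right)}\right) \left(\left(43 + 40\right) + 6\right) = \left(\frac{-64 + 14}{-59 - 30} - \left(\frac{1}{6} + \frac{\sqrt{7}}{42}\right)\right) \left(\left(43 + 40\right) + 6\right) = \left(- \frac{50}{-89} - \left(\frac{1}{6} + \frac{\sqrt{7}}{42}\right)\right) \left(83 + 6\right) = \left(\left(-50\right) \left(- \frac{1}{89}\right) - \left(\frac{1}{6} + \frac{\sqrt{7}}{42}\right)\right) 89 = \left(\frac{50}{89} - \left(\frac{1}{6} + \frac{\sqrt{7}}{42}\right)\right) 89 = \left(\frac{211}{534} - \frac{\sqrt{7}}{42}\right) 89 = \frac{211}{6} - \frac{89 \sqrt{7}}{42}$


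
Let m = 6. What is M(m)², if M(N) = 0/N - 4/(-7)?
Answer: 16/49 ≈ 0.32653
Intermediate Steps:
M(N) = 4/7 (M(N) = 0 - 4*(-⅐) = 0 + 4/7 = 4/7)
M(m)² = (4/7)² = 16/49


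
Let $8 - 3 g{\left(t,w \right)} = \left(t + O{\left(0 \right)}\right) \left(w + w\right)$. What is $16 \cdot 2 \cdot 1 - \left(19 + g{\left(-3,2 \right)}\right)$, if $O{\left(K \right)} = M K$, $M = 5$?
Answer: $\frac{19}{3} \approx 6.3333$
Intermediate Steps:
$O{\left(K \right)} = 5 K$
$g{\left(t,w \right)} = \frac{8}{3} - \frac{2 t w}{3}$ ($g{\left(t,w \right)} = \frac{8}{3} - \frac{\left(t + 5 \cdot 0\right) \left(w + w\right)}{3} = \frac{8}{3} - \frac{\left(t + 0\right) 2 w}{3} = \frac{8}{3} - \frac{t 2 w}{3} = \frac{8}{3} - \frac{2 t w}{3}$)
$16 \cdot 2 \cdot 1 - \left(19 + g{\left(-3,2 \right)}\right) = 16 \cdot 2 \cdot 1 - \left(\frac{65}{3} - \left(-2\right) 2\right) = 32 \cdot 1 - \frac{77}{3} = 32 - \frac{77}{3} = \frac{19}{3}$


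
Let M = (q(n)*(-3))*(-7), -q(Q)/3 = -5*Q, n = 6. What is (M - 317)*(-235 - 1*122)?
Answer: -561561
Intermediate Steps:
q(Q) = 15*Q (q(Q) = -(-15)*Q = 15*Q)
M = 1890 (M = ((15*6)*(-3))*(-7) = (90*(-3))*(-7) = -270*(-7) = 1890)
(M - 317)*(-235 - 1*122) = (1890 - 317)*(-235 - 1*122) = 1573*(-235 - 122) = 1573*(-357) = -561561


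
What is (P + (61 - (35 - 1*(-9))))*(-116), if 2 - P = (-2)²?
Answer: -1740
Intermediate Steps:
P = -2 (P = 2 - 1*(-2)² = 2 - 1*4 = 2 - 4 = -2)
(P + (61 - (35 - 1*(-9))))*(-116) = (-2 + (61 - (35 - 1*(-9))))*(-116) = (-2 + (61 - (35 + 9)))*(-116) = (-2 + (61 - 1*44))*(-116) = (-2 + (61 - 44))*(-116) = (-2 + 17)*(-116) = 15*(-116) = -1740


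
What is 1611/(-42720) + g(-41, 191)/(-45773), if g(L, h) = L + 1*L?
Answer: -23412421/651807520 ≈ -0.035919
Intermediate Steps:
g(L, h) = 2*L (g(L, h) = L + L = 2*L)
1611/(-42720) + g(-41, 191)/(-45773) = 1611/(-42720) + (2*(-41))/(-45773) = 1611*(-1/42720) - 82*(-1/45773) = -537/14240 + 82/45773 = -23412421/651807520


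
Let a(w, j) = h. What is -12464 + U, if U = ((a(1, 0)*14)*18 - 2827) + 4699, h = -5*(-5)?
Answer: -4292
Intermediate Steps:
h = 25
a(w, j) = 25
U = 8172 (U = ((25*14)*18 - 2827) + 4699 = (350*18 - 2827) + 4699 = (6300 - 2827) + 4699 = 3473 + 4699 = 8172)
-12464 + U = -12464 + 8172 = -4292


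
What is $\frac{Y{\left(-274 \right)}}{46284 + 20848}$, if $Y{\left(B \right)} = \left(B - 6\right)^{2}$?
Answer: $\frac{19600}{16783} \approx 1.1678$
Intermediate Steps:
$Y{\left(B \right)} = \left(-6 + B\right)^{2}$
$\frac{Y{\left(-274 \right)}}{46284 + 20848} = \frac{\left(-6 - 274\right)^{2}}{46284 + 20848} = \frac{\left(-280\right)^{2}}{67132} = 78400 \cdot \frac{1}{67132} = \frac{19600}{16783}$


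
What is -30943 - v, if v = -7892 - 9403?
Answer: -13648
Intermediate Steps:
v = -17295
-30943 - v = -30943 - 1*(-17295) = -30943 + 17295 = -13648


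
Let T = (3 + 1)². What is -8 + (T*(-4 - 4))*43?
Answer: -5512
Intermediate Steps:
T = 16 (T = 4² = 16)
-8 + (T*(-4 - 4))*43 = -8 + (16*(-4 - 4))*43 = -8 + (16*(-8))*43 = -8 - 128*43 = -8 - 5504 = -5512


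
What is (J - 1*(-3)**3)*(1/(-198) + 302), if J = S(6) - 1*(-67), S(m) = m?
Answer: 2989750/99 ≈ 30200.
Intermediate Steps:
J = 73 (J = 6 - 1*(-67) = 6 + 67 = 73)
(J - 1*(-3)**3)*(1/(-198) + 302) = (73 - 1*(-3)**3)*(1/(-198) + 302) = (73 - 1*(-27))*(-1/198 + 302) = (73 + 27)*(59795/198) = 100*(59795/198) = 2989750/99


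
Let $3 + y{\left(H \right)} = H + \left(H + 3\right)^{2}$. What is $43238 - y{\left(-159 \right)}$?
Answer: $19064$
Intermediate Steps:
$y{\left(H \right)} = -3 + H + \left(3 + H\right)^{2}$ ($y{\left(H \right)} = -3 + \left(H + \left(H + 3\right)^{2}\right) = -3 + \left(H + \left(3 + H\right)^{2}\right) = -3 + H + \left(3 + H\right)^{2}$)
$43238 - y{\left(-159 \right)} = 43238 - \left(-3 - 159 + \left(3 - 159\right)^{2}\right) = 43238 - \left(-3 - 159 + \left(-156\right)^{2}\right) = 43238 - \left(-3 - 159 + 24336\right) = 43238 - 24174 = 19064$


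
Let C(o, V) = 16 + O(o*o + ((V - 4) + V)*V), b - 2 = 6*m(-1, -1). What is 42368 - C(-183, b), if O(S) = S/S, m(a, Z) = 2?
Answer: 42351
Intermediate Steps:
b = 14 (b = 2 + 6*2 = 2 + 12 = 14)
O(S) = 1
C(o, V) = 17 (C(o, V) = 16 + 1 = 17)
42368 - C(-183, b) = 42368 - 1*17 = 42368 - 17 = 42351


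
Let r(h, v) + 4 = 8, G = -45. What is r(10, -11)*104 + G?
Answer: 371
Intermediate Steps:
r(h, v) = 4 (r(h, v) = -4 + 8 = 4)
r(10, -11)*104 + G = 4*104 - 45 = 416 - 45 = 371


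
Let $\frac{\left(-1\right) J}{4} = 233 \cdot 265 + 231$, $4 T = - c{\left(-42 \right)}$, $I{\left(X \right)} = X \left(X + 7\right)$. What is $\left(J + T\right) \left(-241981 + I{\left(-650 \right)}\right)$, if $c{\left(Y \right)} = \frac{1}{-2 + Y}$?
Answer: $- \frac{7677721563807}{176} \approx -4.3623 \cdot 10^{10}$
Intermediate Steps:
$I{\left(X \right)} = X \left(7 + X\right)$
$T = \frac{1}{176}$ ($T = \frac{\left(-1\right) \frac{1}{-2 - 42}}{4} = \frac{\left(-1\right) \frac{1}{-44}}{4} = \frac{\left(-1\right) \left(- \frac{1}{44}\right)}{4} = \frac{1}{4} \cdot \frac{1}{44} = \frac{1}{176} \approx 0.0056818$)
$J = -247904$ ($J = - 4 \left(233 \cdot 265 + 231\right) = - 4 \left(61745 + 231\right) = \left(-4\right) 61976 = -247904$)
$\left(J + T\right) \left(-241981 + I{\left(-650 \right)}\right) = \left(-247904 + \frac{1}{176}\right) \left(-241981 - 650 \left(7 - 650\right)\right) = - \frac{43631103 \left(-241981 - -417950\right)}{176} = - \frac{43631103 \left(-241981 + 417950\right)}{176} = \left(- \frac{43631103}{176}\right) 175969 = - \frac{7677721563807}{176}$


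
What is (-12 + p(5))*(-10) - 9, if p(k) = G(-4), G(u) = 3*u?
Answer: 231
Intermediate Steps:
p(k) = -12 (p(k) = 3*(-4) = -12)
(-12 + p(5))*(-10) - 9 = (-12 - 12)*(-10) - 9 = -24*(-10) - 9 = 240 - 9 = 231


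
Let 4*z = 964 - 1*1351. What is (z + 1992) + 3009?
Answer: 19617/4 ≈ 4904.3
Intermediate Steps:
z = -387/4 (z = (964 - 1*1351)/4 = (964 - 1351)/4 = (1/4)*(-387) = -387/4 ≈ -96.750)
(z + 1992) + 3009 = (-387/4 + 1992) + 3009 = 7581/4 + 3009 = 19617/4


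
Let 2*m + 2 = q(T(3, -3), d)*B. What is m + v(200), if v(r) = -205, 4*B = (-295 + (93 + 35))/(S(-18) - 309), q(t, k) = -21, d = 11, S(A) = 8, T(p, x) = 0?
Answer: -71365/344 ≈ -207.46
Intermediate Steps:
B = 167/1204 (B = ((-295 + (93 + 35))/(8 - 309))/4 = ((-295 + 128)/(-301))/4 = (-167*(-1/301))/4 = (1/4)*(167/301) = 167/1204 ≈ 0.13870)
m = -845/344 (m = -1 + (-21*167/1204)/2 = -1 + (1/2)*(-501/172) = -1 - 501/344 = -845/344 ≈ -2.4564)
m + v(200) = -845/344 - 205 = -71365/344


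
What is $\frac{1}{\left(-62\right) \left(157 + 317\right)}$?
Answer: $- \frac{1}{29388} \approx -3.4028 \cdot 10^{-5}$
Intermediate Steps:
$\frac{1}{\left(-62\right) \left(157 + 317\right)} = \frac{1}{\left(-62\right) 474} = \frac{1}{-29388} = - \frac{1}{29388}$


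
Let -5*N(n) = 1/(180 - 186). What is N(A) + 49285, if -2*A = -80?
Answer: 1478551/30 ≈ 49285.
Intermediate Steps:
A = 40 (A = -1/2*(-80) = 40)
N(n) = 1/30 (N(n) = -1/(5*(180 - 186)) = -1/5/(-6) = -1/5*(-1/6) = 1/30)
N(A) + 49285 = 1/30 + 49285 = 1478551/30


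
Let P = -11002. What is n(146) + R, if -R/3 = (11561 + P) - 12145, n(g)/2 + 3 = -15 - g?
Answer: 34430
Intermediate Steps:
n(g) = -36 - 2*g (n(g) = -6 + 2*(-15 - g) = -6 + (-30 - 2*g) = -36 - 2*g)
R = 34758 (R = -3*((11561 - 11002) - 12145) = -3*(559 - 12145) = -3*(-11586) = 34758)
n(146) + R = (-36 - 2*146) + 34758 = (-36 - 292) + 34758 = -328 + 34758 = 34430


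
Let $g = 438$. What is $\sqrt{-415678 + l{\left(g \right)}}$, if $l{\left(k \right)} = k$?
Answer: $2 i \sqrt{103810} \approx 644.39 i$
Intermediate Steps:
$\sqrt{-415678 + l{\left(g \right)}} = \sqrt{-415678 + 438} = \sqrt{-415240} = 2 i \sqrt{103810}$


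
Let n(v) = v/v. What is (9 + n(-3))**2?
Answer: 100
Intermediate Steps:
n(v) = 1
(9 + n(-3))**2 = (9 + 1)**2 = 10**2 = 100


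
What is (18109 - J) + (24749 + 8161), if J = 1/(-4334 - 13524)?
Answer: 911097303/17858 ≈ 51019.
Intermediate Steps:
J = -1/17858 (J = 1/(-17858) = -1/17858 ≈ -5.5997e-5)
(18109 - J) + (24749 + 8161) = (18109 - 1*(-1/17858)) + (24749 + 8161) = (18109 + 1/17858) + 32910 = 323390523/17858 + 32910 = 911097303/17858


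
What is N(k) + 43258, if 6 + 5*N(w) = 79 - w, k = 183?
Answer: 43236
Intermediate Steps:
N(w) = 73/5 - w/5 (N(w) = -6/5 + (79 - w)/5 = -6/5 + (79/5 - w/5) = 73/5 - w/5)
N(k) + 43258 = (73/5 - ⅕*183) + 43258 = (73/5 - 183/5) + 43258 = -22 + 43258 = 43236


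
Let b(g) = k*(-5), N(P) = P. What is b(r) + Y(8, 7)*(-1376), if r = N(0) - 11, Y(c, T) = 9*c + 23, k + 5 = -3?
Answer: -130680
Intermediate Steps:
k = -8 (k = -5 - 3 = -8)
Y(c, T) = 23 + 9*c
r = -11 (r = 0 - 11 = -11)
b(g) = 40 (b(g) = -8*(-5) = 40)
b(r) + Y(8, 7)*(-1376) = 40 + (23 + 9*8)*(-1376) = 40 + (23 + 72)*(-1376) = 40 + 95*(-1376) = 40 - 130720 = -130680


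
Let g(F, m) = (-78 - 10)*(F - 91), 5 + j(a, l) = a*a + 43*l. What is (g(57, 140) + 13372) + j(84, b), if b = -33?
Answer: 21996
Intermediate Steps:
j(a, l) = -5 + a² + 43*l (j(a, l) = -5 + (a*a + 43*l) = -5 + (a² + 43*l) = -5 + a² + 43*l)
g(F, m) = 8008 - 88*F (g(F, m) = -88*(-91 + F) = 8008 - 88*F)
(g(57, 140) + 13372) + j(84, b) = ((8008 - 88*57) + 13372) + (-5 + 84² + 43*(-33)) = ((8008 - 5016) + 13372) + (-5 + 7056 - 1419) = (2992 + 13372) + 5632 = 16364 + 5632 = 21996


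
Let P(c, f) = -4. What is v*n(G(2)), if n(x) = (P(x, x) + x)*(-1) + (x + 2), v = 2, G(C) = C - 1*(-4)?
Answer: 12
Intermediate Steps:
G(C) = 4 + C (G(C) = C + 4 = 4 + C)
n(x) = 6 (n(x) = (-4 + x)*(-1) + (x + 2) = (4 - x) + (2 + x) = 6)
v*n(G(2)) = 2*6 = 12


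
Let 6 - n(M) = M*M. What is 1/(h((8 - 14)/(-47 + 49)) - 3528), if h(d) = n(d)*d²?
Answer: -1/3555 ≈ -0.00028129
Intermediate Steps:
n(M) = 6 - M² (n(M) = 6 - M*M = 6 - M²)
h(d) = d²*(6 - d²) (h(d) = (6 - d²)*d² = d²*(6 - d²))
1/(h((8 - 14)/(-47 + 49)) - 3528) = 1/(((8 - 14)/(-47 + 49))²*(6 - ((8 - 14)/(-47 + 49))²) - 3528) = 1/((-6/2)²*(6 - (-6/2)²) - 3528) = 1/((-6*½)²*(6 - (-6*½)²) - 3528) = 1/((-3)²*(6 - 1*(-3)²) - 3528) = 1/(9*(6 - 1*9) - 3528) = 1/(9*(6 - 9) - 3528) = 1/(9*(-3) - 3528) = 1/(-27 - 3528) = 1/(-3555) = -1/3555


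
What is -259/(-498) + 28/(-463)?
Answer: 105973/230574 ≈ 0.45961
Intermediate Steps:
-259/(-498) + 28/(-463) = -259*(-1/498) + 28*(-1/463) = 259/498 - 28/463 = 105973/230574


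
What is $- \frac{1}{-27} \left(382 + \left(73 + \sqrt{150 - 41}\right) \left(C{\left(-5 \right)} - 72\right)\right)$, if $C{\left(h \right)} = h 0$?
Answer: $- \frac{4874}{27} - \frac{8 \sqrt{109}}{3} \approx -208.36$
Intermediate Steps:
$C{\left(h \right)} = 0$
$- \frac{1}{-27} \left(382 + \left(73 + \sqrt{150 - 41}\right) \left(C{\left(-5 \right)} - 72\right)\right) = - \frac{1}{-27} \left(382 + \left(73 + \sqrt{150 - 41}\right) \left(0 - 72\right)\right) = \left(-1\right) \left(- \frac{1}{27}\right) \left(382 + \left(73 + \sqrt{109}\right) \left(-72\right)\right) = \frac{382 - \left(5256 + 72 \sqrt{109}\right)}{27} = \frac{-4874 - 72 \sqrt{109}}{27} = - \frac{4874}{27} - \frac{8 \sqrt{109}}{3}$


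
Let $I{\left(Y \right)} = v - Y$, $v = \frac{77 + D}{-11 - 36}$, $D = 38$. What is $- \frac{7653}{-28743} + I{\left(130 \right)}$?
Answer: $- \frac{59521828}{450307} \approx -132.18$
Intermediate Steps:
$v = - \frac{115}{47}$ ($v = \frac{77 + 38}{-11 - 36} = \frac{115}{-47} = 115 \left(- \frac{1}{47}\right) = - \frac{115}{47} \approx -2.4468$)
$I{\left(Y \right)} = - \frac{115}{47} - Y$
$- \frac{7653}{-28743} + I{\left(130 \right)} = - \frac{7653}{-28743} - \frac{6225}{47} = \left(-7653\right) \left(- \frac{1}{28743}\right) - \frac{6225}{47} = \frac{2551}{9581} - \frac{6225}{47} = - \frac{59521828}{450307}$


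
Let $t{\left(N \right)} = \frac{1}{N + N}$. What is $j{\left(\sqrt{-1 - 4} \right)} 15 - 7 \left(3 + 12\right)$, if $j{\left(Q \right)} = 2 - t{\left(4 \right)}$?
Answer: $- \frac{615}{8} \approx -76.875$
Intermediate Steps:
$t{\left(N \right)} = \frac{1}{2 N}$
$j{\left(Q \right)} = \frac{15}{8}$ ($j{\left(Q \right)} = 2 - \frac{1}{2 \cdot 4} = 2 - \frac{1}{2} \cdot \frac{1}{4} = 2 - \frac{1}{8} = \frac{15}{8}$)
$j{\left(\sqrt{-1 - 4} \right)} 15 - 7 \left(3 + 12\right) = \frac{15}{8} \cdot 15 - 7 \left(3 + 12\right) = \frac{225}{8} - 105 = - \frac{615}{8}$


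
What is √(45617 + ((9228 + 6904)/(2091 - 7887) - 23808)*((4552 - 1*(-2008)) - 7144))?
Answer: √3254641538113/483 ≈ 3735.1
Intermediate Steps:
√(45617 + ((9228 + 6904)/(2091 - 7887) - 23808)*((4552 - 1*(-2008)) - 7144)) = √(45617 + (16132/(-5796) - 23808)*((4552 + 2008) - 7144)) = √(45617 + (16132*(-1/5796) - 23808)*(6560 - 7144)) = √(45617 + (-4033/1449 - 23808)*(-584)) = √(45617 - 34501825/1449*(-584)) = √(45617 + 20149065800/1449) = √(20215164833/1449) = √3254641538113/483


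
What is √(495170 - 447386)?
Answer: 2*√11946 ≈ 218.60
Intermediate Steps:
√(495170 - 447386) = √47784 = 2*√11946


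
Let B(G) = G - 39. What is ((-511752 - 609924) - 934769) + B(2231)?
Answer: -2054253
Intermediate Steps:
B(G) = -39 + G
((-511752 - 609924) - 934769) + B(2231) = ((-511752 - 609924) - 934769) + (-39 + 2231) = (-1121676 - 934769) + 2192 = -2056445 + 2192 = -2054253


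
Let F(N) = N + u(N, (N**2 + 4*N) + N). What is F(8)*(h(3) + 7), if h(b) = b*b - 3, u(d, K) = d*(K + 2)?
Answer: 11128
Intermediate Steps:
u(d, K) = d*(2 + K)
h(b) = -3 + b**2 (h(b) = b**2 - 3 = -3 + b**2)
F(N) = N + N*(2 + N**2 + 5*N) (F(N) = N + N*(2 + ((N**2 + 4*N) + N)) = N + N*(2 + (N**2 + 5*N)) = N + N*(2 + N**2 + 5*N))
F(8)*(h(3) + 7) = (8*(3 + 8*(5 + 8)))*((-3 + 3**2) + 7) = (8*(3 + 8*13))*((-3 + 9) + 7) = (8*(3 + 104))*(6 + 7) = (8*107)*13 = 856*13 = 11128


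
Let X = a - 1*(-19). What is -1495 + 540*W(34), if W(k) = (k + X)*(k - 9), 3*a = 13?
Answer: 772505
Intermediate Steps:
a = 13/3 (a = (⅓)*13 = 13/3 ≈ 4.3333)
X = 70/3 (X = 13/3 - 1*(-19) = 13/3 + 19 = 70/3 ≈ 23.333)
W(k) = (-9 + k)*(70/3 + k) (W(k) = (k + 70/3)*(k - 9) = (70/3 + k)*(-9 + k) = (-9 + k)*(70/3 + k))
-1495 + 540*W(34) = -1495 + 540*(-210 + 34² + (43/3)*34) = -1495 + 540*(-210 + 1156 + 1462/3) = -1495 + 540*(4300/3) = -1495 + 774000 = 772505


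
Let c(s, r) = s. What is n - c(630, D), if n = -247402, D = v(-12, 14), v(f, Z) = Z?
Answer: -248032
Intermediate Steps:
D = 14
n - c(630, D) = -247402 - 1*630 = -247402 - 630 = -248032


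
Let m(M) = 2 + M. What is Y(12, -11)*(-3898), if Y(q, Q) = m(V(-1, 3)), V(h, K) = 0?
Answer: -7796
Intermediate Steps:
Y(q, Q) = 2 (Y(q, Q) = 2 + 0 = 2)
Y(12, -11)*(-3898) = 2*(-3898) = -7796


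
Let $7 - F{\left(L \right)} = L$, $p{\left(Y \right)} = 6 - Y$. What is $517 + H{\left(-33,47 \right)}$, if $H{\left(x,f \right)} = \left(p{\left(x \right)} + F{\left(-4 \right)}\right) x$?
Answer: $-1133$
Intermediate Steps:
$F{\left(L \right)} = 7 - L$
$H{\left(x,f \right)} = x \left(17 - x\right)$ ($H{\left(x,f \right)} = \left(\left(6 - x\right) + \left(7 - -4\right)\right) x = \left(\left(6 - x\right) + \left(7 + 4\right)\right) x = \left(\left(6 - x\right) + 11\right) x = \left(17 - x\right) x = x \left(17 - x\right)$)
$517 + H{\left(-33,47 \right)} = 517 - 33 \left(17 - -33\right) = 517 - 33 \left(17 + 33\right) = 517 - 1650 = -1133$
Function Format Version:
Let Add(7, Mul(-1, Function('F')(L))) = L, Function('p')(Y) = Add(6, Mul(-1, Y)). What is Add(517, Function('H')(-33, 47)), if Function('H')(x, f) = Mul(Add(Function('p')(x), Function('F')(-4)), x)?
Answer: -1133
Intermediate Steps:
Function('F')(L) = Add(7, Mul(-1, L))
Function('H')(x, f) = Mul(x, Add(17, Mul(-1, x))) (Function('H')(x, f) = Mul(Add(Add(6, Mul(-1, x)), Add(7, Mul(-1, -4))), x) = Mul(Add(Add(6, Mul(-1, x)), Add(7, 4)), x) = Mul(Add(Add(6, Mul(-1, x)), 11), x) = Mul(Add(17, Mul(-1, x)), x) = Mul(x, Add(17, Mul(-1, x))))
Add(517, Function('H')(-33, 47)) = Add(517, Mul(-33, Add(17, Mul(-1, -33)))) = Add(517, Mul(-33, Add(17, 33))) = Add(517, Mul(-33, 50)) = Add(517, -1650) = -1133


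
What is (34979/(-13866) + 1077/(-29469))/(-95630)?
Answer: 348576611/13025352812340 ≈ 2.6761e-5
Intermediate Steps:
(34979/(-13866) + 1077/(-29469))/(-95630) = (34979*(-1/13866) + 1077*(-1/29469))*(-1/95630) = (-34979/13866 - 359/9823)*(-1/95630) = -348576611/136205718*(-1/95630) = 348576611/13025352812340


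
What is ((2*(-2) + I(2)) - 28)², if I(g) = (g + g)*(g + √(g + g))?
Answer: 256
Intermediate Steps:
I(g) = 2*g*(g + √2*√g) (I(g) = (2*g)*(g + √(2*g)) = (2*g)*(g + √2*√g) = 2*g*(g + √2*√g))
((2*(-2) + I(2)) - 28)² = ((2*(-2) + (2*2² + 2*√2*2^(3/2))) - 28)² = ((-4 + (2*4 + 2*√2*(2*√2))) - 28)² = ((-4 + (8 + 8)) - 28)² = ((-4 + 16) - 28)² = (12 - 28)² = (-16)² = 256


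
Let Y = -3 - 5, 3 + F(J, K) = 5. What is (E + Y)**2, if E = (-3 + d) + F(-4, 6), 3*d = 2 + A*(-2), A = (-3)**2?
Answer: 1849/9 ≈ 205.44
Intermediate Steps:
A = 9
F(J, K) = 2 (F(J, K) = -3 + 5 = 2)
d = -16/3 (d = (2 + 9*(-2))/3 = (2 - 18)/3 = (1/3)*(-16) = -16/3 ≈ -5.3333)
Y = -8
E = -19/3 (E = (-3 - 16/3) + 2 = -25/3 + 2 = -19/3 ≈ -6.3333)
(E + Y)**2 = (-19/3 - 8)**2 = (-43/3)**2 = 1849/9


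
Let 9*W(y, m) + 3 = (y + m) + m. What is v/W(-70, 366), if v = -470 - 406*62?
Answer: -230778/659 ≈ -350.19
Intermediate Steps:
W(y, m) = -1/3 + y/9 + 2*m/9 (W(y, m) = -1/3 + ((y + m) + m)/9 = -1/3 + ((m + y) + m)/9 = -1/3 + (y + 2*m)/9 = -1/3 + (y/9 + 2*m/9) = -1/3 + y/9 + 2*m/9)
v = -25642 (v = -470 - 25172 = -25642)
v/W(-70, 366) = -25642/(-1/3 + (1/9)*(-70) + (2/9)*366) = -25642/(-1/3 - 70/9 + 244/3) = -25642/659/9 = -25642*9/659 = -230778/659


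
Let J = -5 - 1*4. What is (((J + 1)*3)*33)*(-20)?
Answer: 15840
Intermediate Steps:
J = -9 (J = -5 - 4 = -9)
(((J + 1)*3)*33)*(-20) = (((-9 + 1)*3)*33)*(-20) = (-8*3*33)*(-20) = -24*33*(-20) = -792*(-20) = 15840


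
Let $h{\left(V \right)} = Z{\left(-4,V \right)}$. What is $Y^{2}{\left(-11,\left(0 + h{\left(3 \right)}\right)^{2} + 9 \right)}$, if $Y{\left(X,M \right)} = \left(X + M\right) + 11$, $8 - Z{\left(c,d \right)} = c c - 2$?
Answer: $2025$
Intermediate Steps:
$Z{\left(c,d \right)} = 10 - c^{2}$ ($Z{\left(c,d \right)} = 8 - \left(c c - 2\right) = 8 - \left(c^{2} - 2\right) = 8 - \left(-2 + c^{2}\right) = 10 - c^{2}$)
$h{\left(V \right)} = -6$ ($h{\left(V \right)} = 10 - \left(-4\right)^{2} = 10 - 16 = -6$)
$Y{\left(X,M \right)} = 11 + M + X$ ($Y{\left(X,M \right)} = \left(M + X\right) + 11 = 11 + M + X$)
$Y^{2}{\left(-11,\left(0 + h{\left(3 \right)}\right)^{2} + 9 \right)} = \left(11 + \left(\left(0 - 6\right)^{2} + 9\right) - 11\right)^{2} = \left(11 + \left(\left(-6\right)^{2} + 9\right) - 11\right)^{2} = \left(11 + \left(36 + 9\right) - 11\right)^{2} = \left(11 + 45 - 11\right)^{2} = 45^{2} = 2025$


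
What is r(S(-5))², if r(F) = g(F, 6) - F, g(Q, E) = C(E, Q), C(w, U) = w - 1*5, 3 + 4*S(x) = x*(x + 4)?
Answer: ¼ ≈ 0.25000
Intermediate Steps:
S(x) = -¾ + x*(4 + x)/4 (S(x) = -¾ + (x*(x + 4))/4 = -¾ + (x*(4 + x))/4 = -¾ + x*(4 + x)/4)
C(w, U) = -5 + w (C(w, U) = w - 5 = -5 + w)
g(Q, E) = -5 + E
r(F) = 1 - F (r(F) = (-5 + 6) - F = 1 - F)
r(S(-5))² = (1 - (-¾ - 5 + (¼)*(-5)²))² = (1 - (-¾ - 5 + (¼)*25))² = (1 - (-¾ - 5 + 25/4))² = (1 - 1*½)² = (1 - ½)² = (½)² = ¼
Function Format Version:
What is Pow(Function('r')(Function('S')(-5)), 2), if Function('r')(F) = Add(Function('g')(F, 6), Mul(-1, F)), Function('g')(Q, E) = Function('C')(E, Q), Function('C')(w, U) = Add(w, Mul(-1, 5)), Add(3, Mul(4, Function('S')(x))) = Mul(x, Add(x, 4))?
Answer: Rational(1, 4) ≈ 0.25000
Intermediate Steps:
Function('S')(x) = Add(Rational(-3, 4), Mul(Rational(1, 4), x, Add(4, x))) (Function('S')(x) = Add(Rational(-3, 4), Mul(Rational(1, 4), Mul(x, Add(x, 4)))) = Add(Rational(-3, 4), Mul(Rational(1, 4), Mul(x, Add(4, x)))) = Add(Rational(-3, 4), Mul(Rational(1, 4), x, Add(4, x))))
Function('C')(w, U) = Add(-5, w) (Function('C')(w, U) = Add(w, -5) = Add(-5, w))
Function('g')(Q, E) = Add(-5, E)
Function('r')(F) = Add(1, Mul(-1, F)) (Function('r')(F) = Add(Add(-5, 6), Mul(-1, F)) = Add(1, Mul(-1, F)))
Pow(Function('r')(Function('S')(-5)), 2) = Pow(Add(1, Mul(-1, Add(Rational(-3, 4), -5, Mul(Rational(1, 4), Pow(-5, 2))))), 2) = Pow(Add(1, Mul(-1, Add(Rational(-3, 4), -5, Mul(Rational(1, 4), 25)))), 2) = Pow(Add(1, Mul(-1, Add(Rational(-3, 4), -5, Rational(25, 4)))), 2) = Pow(Add(1, Mul(-1, Rational(1, 2))), 2) = Pow(Add(1, Rational(-1, 2)), 2) = Pow(Rational(1, 2), 2) = Rational(1, 4)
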